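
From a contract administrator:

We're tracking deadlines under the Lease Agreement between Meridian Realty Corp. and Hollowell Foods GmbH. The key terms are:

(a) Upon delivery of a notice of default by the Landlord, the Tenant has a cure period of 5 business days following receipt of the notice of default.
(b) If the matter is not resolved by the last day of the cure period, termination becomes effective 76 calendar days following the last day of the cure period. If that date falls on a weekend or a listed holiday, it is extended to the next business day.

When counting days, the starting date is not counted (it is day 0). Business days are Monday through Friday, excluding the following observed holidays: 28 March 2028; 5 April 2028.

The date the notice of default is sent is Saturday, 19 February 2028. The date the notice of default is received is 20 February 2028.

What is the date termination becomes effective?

From Sunday, 20 February 2028, 5 business days (Feb 21, Feb 22, Feb 23, Feb 24, Feb 25, skipping weekends) brings us to Friday, 25 February 2028, which is the last day of the cure period.
The date termination becomes effective: 76 calendar days after 25 February 2028 is 11 May 2028. 11 May 2028 is a Thursday and is not a listed holiday, so no roll-forward applies.

11 May 2028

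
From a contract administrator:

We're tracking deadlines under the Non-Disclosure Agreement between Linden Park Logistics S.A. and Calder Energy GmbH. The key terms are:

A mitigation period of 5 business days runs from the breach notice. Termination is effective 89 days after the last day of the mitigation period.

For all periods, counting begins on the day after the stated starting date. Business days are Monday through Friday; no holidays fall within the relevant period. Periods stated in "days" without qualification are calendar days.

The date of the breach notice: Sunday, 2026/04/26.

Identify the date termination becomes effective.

The last day of the mitigation period: 5 business days after Sunday, 2026/04/26, skipping weekends — Apr 27, Apr 28, Apr 29, Apr 30, May 1 — lands on Friday, 2026/05/01.
Adding 89 calendar days to 2026/05/01 gives 2026/07/29, which is the date termination becomes effective.

2026/07/29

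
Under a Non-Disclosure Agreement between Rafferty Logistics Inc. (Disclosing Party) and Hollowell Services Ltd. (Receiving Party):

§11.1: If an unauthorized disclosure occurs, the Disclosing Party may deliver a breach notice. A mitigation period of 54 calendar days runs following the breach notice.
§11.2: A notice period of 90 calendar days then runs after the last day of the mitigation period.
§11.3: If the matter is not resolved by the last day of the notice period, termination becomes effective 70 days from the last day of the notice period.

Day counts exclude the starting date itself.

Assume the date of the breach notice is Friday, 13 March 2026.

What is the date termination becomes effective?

Adding 54 calendar days to 13 March 2026 gives 6 May 2026, which is the last day of the mitigation period.
Adding 90 calendar days to 6 May 2026 gives 4 August 2026, which is the last day of the notice period.
The date termination becomes effective: 4 August 2026 + 70 days = 13 October 2026.

13 October 2026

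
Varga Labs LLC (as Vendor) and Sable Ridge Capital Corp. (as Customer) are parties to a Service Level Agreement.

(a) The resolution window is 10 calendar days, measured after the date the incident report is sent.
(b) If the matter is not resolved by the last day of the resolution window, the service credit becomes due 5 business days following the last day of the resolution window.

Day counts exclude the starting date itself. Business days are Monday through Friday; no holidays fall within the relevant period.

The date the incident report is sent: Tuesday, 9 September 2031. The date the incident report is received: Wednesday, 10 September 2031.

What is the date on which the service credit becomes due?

26 September 2031

The last day of the resolution window: 10 calendar days after 9 September 2031 is 19 September 2031.
From Friday, 19 September 2031, 5 business days (Sep 22, Sep 23, Sep 24, Sep 25, Sep 26, skipping weekends) brings us to Friday, 26 September 2031, which is the date on which the service credit becomes due.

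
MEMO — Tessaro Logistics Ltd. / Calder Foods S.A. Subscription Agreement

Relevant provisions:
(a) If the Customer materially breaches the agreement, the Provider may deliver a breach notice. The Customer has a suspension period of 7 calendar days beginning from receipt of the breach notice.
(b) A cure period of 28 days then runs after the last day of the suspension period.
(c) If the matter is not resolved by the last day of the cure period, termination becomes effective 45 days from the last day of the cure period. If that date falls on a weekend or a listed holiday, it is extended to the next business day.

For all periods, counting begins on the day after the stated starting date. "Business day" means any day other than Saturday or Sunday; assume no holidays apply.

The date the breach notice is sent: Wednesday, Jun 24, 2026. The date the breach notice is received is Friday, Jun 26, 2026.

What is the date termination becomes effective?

Sep 14, 2026

The last day of the suspension period: 7 calendar days after Jun 26, 2026 is Jul 3, 2026.
The last day of the cure period: Jul 3, 2026 + 28 days = Jul 31, 2026.
The date termination becomes effective: 45 calendar days after Jul 31, 2026 is Sep 14, 2026. Sep 14, 2026 is a Monday, so no roll-forward applies.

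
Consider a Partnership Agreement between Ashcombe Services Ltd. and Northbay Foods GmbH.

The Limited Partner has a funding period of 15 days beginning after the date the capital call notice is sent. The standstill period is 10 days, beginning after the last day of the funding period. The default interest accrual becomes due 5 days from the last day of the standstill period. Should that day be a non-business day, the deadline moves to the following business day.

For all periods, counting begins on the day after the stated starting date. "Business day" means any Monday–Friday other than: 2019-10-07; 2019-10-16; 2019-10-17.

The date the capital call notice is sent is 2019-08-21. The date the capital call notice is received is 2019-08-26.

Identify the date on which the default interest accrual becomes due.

The last day of the funding period: 2019-08-21 + 15 days = 2019-09-05.
Adding 10 calendar days to 2019-09-05 gives 2019-09-15, which is the last day of the standstill period.
The date on which the default interest accrual becomes due: 5 calendar days after 2019-09-15 is 2019-09-20. 2019-09-20 is a Friday and is not a listed holiday, so no roll-forward applies.

2019-09-20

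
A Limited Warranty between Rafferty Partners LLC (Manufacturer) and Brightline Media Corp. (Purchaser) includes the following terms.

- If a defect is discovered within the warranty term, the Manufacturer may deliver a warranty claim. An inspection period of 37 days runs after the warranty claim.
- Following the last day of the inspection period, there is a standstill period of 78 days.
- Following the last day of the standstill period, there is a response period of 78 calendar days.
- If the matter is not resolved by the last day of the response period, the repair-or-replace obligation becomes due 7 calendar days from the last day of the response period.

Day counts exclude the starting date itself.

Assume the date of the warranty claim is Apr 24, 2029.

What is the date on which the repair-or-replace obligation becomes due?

Adding 37 calendar days to Apr 24, 2029 gives May 31, 2029, which is the last day of the inspection period.
Adding 78 calendar days to May 31, 2029 gives Aug 17, 2029, which is the last day of the standstill period.
The last day of the response period: 78 calendar days after Aug 17, 2029 is Nov 3, 2029.
The date on which the repair-or-replace obligation becomes due: 7 calendar days after Nov 3, 2029 is Nov 10, 2029.

Nov 10, 2029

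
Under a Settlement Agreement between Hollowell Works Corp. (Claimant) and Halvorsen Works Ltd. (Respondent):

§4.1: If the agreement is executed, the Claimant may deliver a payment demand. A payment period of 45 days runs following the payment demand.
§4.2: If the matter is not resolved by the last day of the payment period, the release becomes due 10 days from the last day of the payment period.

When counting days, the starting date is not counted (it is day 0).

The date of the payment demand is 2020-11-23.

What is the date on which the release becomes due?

2021-01-17

Adding 45 calendar days to 2020-11-23 gives 2021-01-07, which is the last day of the payment period.
Adding 10 calendar days to 2021-01-07 gives 2021-01-17, which is the date on which the release becomes due.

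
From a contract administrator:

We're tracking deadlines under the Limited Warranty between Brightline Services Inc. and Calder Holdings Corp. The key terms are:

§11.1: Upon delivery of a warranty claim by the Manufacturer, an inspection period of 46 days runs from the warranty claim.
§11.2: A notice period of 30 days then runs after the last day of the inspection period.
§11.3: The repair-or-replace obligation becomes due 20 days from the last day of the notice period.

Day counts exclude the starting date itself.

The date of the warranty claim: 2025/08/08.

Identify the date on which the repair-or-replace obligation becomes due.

2025/11/12

Adding 46 calendar days to 2025/08/08 gives 2025/09/23, which is the last day of the inspection period.
Adding 30 calendar days to 2025/09/23 gives 2025/10/23, which is the last day of the notice period.
Adding 20 calendar days to 2025/10/23 gives 2025/11/12, which is the date on which the repair-or-replace obligation becomes due.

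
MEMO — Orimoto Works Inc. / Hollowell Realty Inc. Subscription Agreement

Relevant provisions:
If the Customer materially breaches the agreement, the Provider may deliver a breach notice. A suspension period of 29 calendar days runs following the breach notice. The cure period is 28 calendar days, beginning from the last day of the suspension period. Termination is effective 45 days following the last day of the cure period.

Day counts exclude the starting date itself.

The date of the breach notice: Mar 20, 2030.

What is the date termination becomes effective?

Jun 30, 2030

Adding 29 calendar days to Mar 20, 2030 gives Apr 18, 2030, which is the last day of the suspension period.
Adding 28 calendar days to Apr 18, 2030 gives May 16, 2030, which is the last day of the cure period.
The date termination becomes effective: May 16, 2030 + 45 days = Jun 30, 2030.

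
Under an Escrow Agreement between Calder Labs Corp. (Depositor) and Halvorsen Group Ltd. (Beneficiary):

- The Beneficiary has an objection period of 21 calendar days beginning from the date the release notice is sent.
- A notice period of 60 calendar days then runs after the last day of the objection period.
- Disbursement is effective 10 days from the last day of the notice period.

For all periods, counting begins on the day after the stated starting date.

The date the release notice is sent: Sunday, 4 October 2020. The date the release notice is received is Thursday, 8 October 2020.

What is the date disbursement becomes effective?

Adding 21 calendar days to 4 October 2020 gives 25 October 2020, which is the last day of the objection period.
Adding 60 calendar days to 25 October 2020 gives 24 December 2020, which is the last day of the notice period.
The date disbursement becomes effective: 24 December 2020 + 10 days = 3 January 2021.

3 January 2021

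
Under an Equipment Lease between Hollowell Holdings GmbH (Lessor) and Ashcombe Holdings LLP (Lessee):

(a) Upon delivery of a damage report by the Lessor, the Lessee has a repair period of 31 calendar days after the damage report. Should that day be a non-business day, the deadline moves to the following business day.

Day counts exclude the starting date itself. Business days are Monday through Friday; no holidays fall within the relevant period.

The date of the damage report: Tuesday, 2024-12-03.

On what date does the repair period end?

The last day of the repair period: 31 calendar days after 2024-12-03 is 2025-01-03. 2025-01-03 is a Friday, so no roll-forward applies.

2025-01-03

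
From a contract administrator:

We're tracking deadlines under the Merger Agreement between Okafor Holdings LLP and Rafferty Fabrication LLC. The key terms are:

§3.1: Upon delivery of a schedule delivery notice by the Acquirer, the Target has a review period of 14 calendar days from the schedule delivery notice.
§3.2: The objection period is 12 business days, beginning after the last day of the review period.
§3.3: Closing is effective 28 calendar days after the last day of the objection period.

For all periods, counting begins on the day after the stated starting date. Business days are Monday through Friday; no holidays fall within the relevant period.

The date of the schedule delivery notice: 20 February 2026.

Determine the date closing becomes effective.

21 April 2026

The last day of the review period: 14 calendar days after 20 February 2026 is 6 March 2026.
The last day of the objection period: 12 business days after Friday, 6 March 2026, skipping weekends — Mar 9, Mar 10, Mar 11, Mar 12, …, Mar 20, Mar 23, Mar 24 — lands on Tuesday, 24 March 2026.
The date closing becomes effective: 28 calendar days after 24 March 2026 is 21 April 2026.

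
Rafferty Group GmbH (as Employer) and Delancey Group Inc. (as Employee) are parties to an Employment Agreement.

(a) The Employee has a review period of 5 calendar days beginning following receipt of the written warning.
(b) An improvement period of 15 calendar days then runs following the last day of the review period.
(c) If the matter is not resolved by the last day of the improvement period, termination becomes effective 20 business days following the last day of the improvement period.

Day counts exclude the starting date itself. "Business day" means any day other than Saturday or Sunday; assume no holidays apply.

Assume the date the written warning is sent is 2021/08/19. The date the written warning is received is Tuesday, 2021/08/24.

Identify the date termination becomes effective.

2021/10/11

The last day of the review period: 2021/08/24 + 5 days = 2021/08/29.
The last day of the improvement period: 2021/08/29 + 15 days = 2021/09/13.
The date termination becomes effective: 20 business days after Monday, 2021/09/13, skipping weekends — Sep 14, Sep 15, Sep 16, Sep 17, …, Oct 7, Oct 8, Oct 11 — lands on Monday, 2021/10/11.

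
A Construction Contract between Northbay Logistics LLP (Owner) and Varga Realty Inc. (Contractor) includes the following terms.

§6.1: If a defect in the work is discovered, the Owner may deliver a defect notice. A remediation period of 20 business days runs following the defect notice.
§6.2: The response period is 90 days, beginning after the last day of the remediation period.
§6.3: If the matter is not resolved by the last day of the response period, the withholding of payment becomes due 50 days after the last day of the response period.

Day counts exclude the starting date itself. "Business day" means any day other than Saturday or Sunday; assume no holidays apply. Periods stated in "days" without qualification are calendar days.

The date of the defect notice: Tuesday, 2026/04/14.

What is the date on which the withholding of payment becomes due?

The last day of the remediation period: 20 business days after Tuesday, 2026/04/14, skipping weekends — Apr 15, Apr 16, Apr 17, Apr 20, …, May 8, May 11, May 12 — lands on Tuesday, 2026/05/12.
The last day of the response period: 90 calendar days after 2026/05/12 is 2026/08/10.
The date on which the withholding of payment becomes due: 2026/08/10 + 50 days = 2026/09/29.

2026/09/29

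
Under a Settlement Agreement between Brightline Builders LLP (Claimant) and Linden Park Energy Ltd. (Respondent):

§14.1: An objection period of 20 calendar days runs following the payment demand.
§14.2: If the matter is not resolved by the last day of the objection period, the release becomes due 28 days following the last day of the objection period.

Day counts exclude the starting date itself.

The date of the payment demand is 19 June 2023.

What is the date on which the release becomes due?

The last day of the objection period: 19 June 2023 + 20 days = 9 July 2023.
Adding 28 calendar days to 9 July 2023 gives 6 August 2023, which is the date on which the release becomes due.

6 August 2023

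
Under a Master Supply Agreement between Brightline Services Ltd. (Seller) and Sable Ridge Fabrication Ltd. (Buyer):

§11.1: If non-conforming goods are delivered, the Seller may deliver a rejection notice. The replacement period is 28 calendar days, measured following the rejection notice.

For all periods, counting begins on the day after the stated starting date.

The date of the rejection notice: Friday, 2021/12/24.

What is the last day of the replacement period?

The last day of the replacement period: 28 calendar days after 2021/12/24 is 2022/01/21.

2022/01/21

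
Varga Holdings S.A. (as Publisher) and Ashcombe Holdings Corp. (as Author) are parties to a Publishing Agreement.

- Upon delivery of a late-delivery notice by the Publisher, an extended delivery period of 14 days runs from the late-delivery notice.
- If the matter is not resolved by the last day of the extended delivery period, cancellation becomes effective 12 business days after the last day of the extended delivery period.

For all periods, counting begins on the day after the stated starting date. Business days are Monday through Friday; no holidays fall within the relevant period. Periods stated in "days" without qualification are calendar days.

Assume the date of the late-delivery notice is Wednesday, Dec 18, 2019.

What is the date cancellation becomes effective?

Jan 17, 2020

Adding 14 calendar days to Dec 18, 2019 gives Jan 1, 2020, which is the last day of the extended delivery period.
The date cancellation becomes effective: counting 12 business days from Wednesday, Jan 1, 2020 (Jan 2, Jan 3, Jan 6, Jan 7, …, Jan 15, Jan 16, Jan 17, skipping weekends) reaches Friday, Jan 17, 2020.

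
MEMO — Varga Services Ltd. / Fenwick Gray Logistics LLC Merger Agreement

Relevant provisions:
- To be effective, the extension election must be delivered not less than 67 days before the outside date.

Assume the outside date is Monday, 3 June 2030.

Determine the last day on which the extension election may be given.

Counting back 67 calendar days from 3 June 2030 gives 28 March 2030.

28 March 2030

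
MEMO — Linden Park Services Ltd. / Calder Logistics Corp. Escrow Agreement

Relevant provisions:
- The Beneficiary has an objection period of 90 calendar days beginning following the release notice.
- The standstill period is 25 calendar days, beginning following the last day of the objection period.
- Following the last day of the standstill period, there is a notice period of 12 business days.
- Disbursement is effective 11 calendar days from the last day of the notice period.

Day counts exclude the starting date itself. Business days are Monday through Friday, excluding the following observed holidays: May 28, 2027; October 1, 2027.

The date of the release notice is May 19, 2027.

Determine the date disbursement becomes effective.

The last day of the objection period: May 19, 2027 + 90 days = August 17, 2027.
The last day of the standstill period: August 17, 2027 + 25 days = September 11, 2027.
The last day of the notice period: counting 12 business days from Saturday, September 11, 2027 (Sep 13, Sep 14, Sep 15, Sep 16, …, Sep 24, Sep 27, Sep 28, skipping weekends) reaches Tuesday, September 28, 2027.
The date disbursement becomes effective: September 28, 2027 + 11 days = October 9, 2027.

October 9, 2027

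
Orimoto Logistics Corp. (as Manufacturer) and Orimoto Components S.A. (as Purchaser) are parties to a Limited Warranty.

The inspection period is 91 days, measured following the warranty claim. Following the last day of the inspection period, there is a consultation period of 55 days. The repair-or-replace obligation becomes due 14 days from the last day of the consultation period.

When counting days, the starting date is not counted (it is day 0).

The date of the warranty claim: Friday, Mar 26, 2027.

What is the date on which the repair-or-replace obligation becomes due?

Sep 2, 2027

Adding 91 calendar days to Mar 26, 2027 gives Jun 25, 2027, which is the last day of the inspection period.
Adding 55 calendar days to Jun 25, 2027 gives Aug 19, 2027, which is the last day of the consultation period.
The date on which the repair-or-replace obligation becomes due: Aug 19, 2027 + 14 days = Sep 2, 2027.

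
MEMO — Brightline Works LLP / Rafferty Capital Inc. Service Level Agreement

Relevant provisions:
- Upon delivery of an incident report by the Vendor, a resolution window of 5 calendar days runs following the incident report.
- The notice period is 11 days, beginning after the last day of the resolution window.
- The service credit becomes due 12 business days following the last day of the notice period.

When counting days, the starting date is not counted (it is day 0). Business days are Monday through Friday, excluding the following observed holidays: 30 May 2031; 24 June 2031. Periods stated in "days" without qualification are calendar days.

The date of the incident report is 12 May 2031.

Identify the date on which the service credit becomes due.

The last day of the resolution window: 5 calendar days after 12 May 2031 is 17 May 2031.
The last day of the notice period: 11 calendar days after 17 May 2031 is 28 May 2031.
The date on which the service credit becomes due: 12 business days after Wednesday, 28 May 2031, skipping weekends and the listed holiday on May 30 — May 29, Jun 2, Jun 3, Jun 4, …, Jun 12, Jun 13, Jun 16 — lands on Monday, 16 June 2031.

16 June 2031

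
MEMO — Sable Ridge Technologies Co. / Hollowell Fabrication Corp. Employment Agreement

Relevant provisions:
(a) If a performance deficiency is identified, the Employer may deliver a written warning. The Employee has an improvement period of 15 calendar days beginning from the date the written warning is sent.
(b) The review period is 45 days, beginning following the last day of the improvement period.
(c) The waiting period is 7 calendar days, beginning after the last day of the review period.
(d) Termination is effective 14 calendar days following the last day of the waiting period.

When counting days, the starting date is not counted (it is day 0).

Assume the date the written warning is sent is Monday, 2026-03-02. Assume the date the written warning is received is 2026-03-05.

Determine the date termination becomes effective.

The last day of the improvement period: 15 calendar days after 2026-03-02 is 2026-03-17.
The last day of the review period: 45 calendar days after 2026-03-17 is 2026-05-01.
The last day of the waiting period: 7 calendar days after 2026-05-01 is 2026-05-08.
The date termination becomes effective: 14 calendar days after 2026-05-08 is 2026-05-22.

2026-05-22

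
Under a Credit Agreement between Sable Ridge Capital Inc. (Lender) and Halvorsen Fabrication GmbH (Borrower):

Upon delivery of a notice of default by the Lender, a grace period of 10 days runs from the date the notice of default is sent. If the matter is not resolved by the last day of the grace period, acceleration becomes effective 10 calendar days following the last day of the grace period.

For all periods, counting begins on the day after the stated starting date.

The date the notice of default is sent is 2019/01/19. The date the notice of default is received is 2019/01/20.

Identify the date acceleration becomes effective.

Adding 10 calendar days to 2019/01/19 gives 2019/01/29, which is the last day of the grace period.
The date acceleration becomes effective: 10 calendar days after 2019/01/29 is 2019/02/08.

2019/02/08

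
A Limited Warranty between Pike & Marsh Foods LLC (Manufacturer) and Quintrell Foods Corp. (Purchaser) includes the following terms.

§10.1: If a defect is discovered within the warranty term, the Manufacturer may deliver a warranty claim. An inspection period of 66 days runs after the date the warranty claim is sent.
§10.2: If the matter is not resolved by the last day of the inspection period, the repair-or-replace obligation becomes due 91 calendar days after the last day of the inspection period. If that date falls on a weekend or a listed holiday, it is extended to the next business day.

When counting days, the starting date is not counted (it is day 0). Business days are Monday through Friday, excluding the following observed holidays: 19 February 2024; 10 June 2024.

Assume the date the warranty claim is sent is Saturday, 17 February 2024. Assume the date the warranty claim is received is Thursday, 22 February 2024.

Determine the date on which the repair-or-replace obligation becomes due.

Adding 66 calendar days to 17 February 2024 gives 23 April 2024, which is the last day of the inspection period.
Adding 91 calendar days to 23 April 2024 gives 23 July 2024, which is the date on which the repair-or-replace obligation becomes due. 23 July 2024 is a Tuesday and is not a listed holiday, so no roll-forward applies.

23 July 2024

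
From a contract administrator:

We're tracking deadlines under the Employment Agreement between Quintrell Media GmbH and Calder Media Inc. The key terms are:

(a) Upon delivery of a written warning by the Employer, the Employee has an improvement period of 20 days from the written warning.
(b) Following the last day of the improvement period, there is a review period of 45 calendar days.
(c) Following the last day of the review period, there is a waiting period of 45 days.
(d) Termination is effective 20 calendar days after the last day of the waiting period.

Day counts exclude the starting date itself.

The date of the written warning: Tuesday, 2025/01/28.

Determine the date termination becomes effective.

The last day of the improvement period: 20 calendar days after 2025/01/28 is 2025/02/17.
The last day of the review period: 45 calendar days after 2025/02/17 is 2025/04/03.
The last day of the waiting period: 2025/04/03 + 45 days = 2025/05/18.
Adding 20 calendar days to 2025/05/18 gives 2025/06/07, which is the date termination becomes effective.

2025/06/07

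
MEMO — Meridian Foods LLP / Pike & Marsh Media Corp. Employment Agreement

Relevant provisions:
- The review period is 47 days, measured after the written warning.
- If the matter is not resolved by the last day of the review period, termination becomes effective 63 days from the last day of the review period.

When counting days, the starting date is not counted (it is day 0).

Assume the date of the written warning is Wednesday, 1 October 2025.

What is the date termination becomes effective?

19 January 2026

The last day of the review period: 47 calendar days after 1 October 2025 is 17 November 2025.
Adding 63 calendar days to 17 November 2025 gives 19 January 2026, which is the date termination becomes effective.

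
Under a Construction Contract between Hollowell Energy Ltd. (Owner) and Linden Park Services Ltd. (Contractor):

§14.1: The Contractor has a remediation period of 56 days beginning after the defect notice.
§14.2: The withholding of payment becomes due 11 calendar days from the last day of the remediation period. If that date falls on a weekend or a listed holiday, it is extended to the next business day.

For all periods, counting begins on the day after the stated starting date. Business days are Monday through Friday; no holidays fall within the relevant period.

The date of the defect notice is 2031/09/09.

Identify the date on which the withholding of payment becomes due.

The last day of the remediation period: 2031/09/09 + 56 days = 2031/11/04.
The date on which the withholding of payment becomes due: 2031/11/04 + 11 days = 2031/11/15. That falls on a Saturday, so it rolls to the next business day, Monday, 2031/11/17.

2031/11/17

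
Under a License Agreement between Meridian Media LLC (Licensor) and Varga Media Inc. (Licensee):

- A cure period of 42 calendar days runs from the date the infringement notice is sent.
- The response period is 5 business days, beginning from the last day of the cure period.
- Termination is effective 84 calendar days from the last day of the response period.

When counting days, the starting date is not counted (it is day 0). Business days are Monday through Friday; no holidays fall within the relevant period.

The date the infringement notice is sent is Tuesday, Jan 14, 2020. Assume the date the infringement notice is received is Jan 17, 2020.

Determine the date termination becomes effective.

May 26, 2020

The last day of the cure period: Jan 14, 2020 + 42 days = Feb 25, 2020.
The last day of the response period: 5 business days after Tuesday, Feb 25, 2020, skipping weekends — Feb 26, Feb 27, Feb 28, Mar 2, Mar 3 — lands on Tuesday, Mar 3, 2020.
The date termination becomes effective: Mar 3, 2020 + 84 days = May 26, 2020.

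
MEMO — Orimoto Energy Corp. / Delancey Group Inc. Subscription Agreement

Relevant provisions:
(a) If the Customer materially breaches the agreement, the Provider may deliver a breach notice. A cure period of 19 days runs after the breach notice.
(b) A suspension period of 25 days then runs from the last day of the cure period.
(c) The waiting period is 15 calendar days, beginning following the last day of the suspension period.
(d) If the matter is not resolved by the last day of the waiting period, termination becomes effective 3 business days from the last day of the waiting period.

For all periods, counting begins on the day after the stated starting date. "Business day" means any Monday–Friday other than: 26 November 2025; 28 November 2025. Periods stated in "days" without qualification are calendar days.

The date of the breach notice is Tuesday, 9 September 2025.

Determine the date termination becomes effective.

The last day of the cure period: 19 calendar days after 9 September 2025 is 28 September 2025.
Adding 25 calendar days to 28 September 2025 gives 23 October 2025, which is the last day of the suspension period.
Adding 15 calendar days to 23 October 2025 gives 7 November 2025, which is the last day of the waiting period.
The date termination becomes effective: 3 business days after Friday, 7 November 2025, skipping weekends — Nov 10, Nov 11, Nov 12 — lands on Wednesday, 12 November 2025.

12 November 2025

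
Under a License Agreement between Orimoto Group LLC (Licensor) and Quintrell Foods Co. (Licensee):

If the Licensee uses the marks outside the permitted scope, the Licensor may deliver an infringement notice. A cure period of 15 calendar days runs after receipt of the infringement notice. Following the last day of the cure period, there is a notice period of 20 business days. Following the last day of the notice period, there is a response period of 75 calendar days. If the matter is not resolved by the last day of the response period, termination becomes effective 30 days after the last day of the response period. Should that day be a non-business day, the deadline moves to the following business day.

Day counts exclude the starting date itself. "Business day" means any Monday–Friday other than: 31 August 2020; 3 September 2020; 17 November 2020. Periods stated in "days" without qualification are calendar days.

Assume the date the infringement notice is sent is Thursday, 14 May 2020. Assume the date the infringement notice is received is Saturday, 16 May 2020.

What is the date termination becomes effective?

The last day of the cure period: 15 calendar days after 16 May 2020 is 31 May 2020.
The last day of the notice period: 20 business days after Sunday, 31 May 2020, skipping weekends — Jun 1, Jun 2, Jun 3, Jun 4, …, Jun 24, Jun 25, Jun 26 — lands on Friday, 26 June 2020.
Adding 75 calendar days to 26 June 2020 gives 9 September 2020, which is the last day of the response period.
Adding 30 calendar days to 9 September 2020 gives 9 October 2020, which is the date termination becomes effective. 9 October 2020 is a Friday and is not a listed holiday, so no roll-forward applies.

9 October 2020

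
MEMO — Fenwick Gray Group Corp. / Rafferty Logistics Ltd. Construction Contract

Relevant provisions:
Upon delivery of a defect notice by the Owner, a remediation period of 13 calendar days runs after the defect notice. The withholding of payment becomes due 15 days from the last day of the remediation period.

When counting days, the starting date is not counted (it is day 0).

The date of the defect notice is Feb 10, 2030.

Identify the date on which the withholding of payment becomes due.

Mar 10, 2030

The last day of the remediation period: 13 calendar days after Feb 10, 2030 is Feb 23, 2030.
The date on which the withholding of payment becomes due: Feb 23, 2030 + 15 days = Mar 10, 2030.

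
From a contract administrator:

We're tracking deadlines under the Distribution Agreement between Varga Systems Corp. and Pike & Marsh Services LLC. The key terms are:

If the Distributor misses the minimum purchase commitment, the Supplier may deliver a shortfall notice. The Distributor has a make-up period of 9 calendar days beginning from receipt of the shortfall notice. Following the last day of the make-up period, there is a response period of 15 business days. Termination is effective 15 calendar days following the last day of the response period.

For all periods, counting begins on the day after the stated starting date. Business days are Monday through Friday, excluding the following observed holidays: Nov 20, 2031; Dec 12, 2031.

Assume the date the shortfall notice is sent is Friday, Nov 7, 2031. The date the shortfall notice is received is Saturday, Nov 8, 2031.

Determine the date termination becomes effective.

Dec 24, 2031

Adding 9 calendar days to Nov 8, 2031 gives Nov 17, 2031, which is the last day of the make-up period.
From Monday, Nov 17, 2031, 15 business days (Nov 18, Nov 19, Nov 21, Nov 24, …, Dec 5, Dec 8, Dec 9, skipping weekends and the listed holiday on Nov 20) brings us to Tuesday, Dec 9, 2031, which is the last day of the response period.
The date termination becomes effective: 15 calendar days after Dec 9, 2031 is Dec 24, 2031.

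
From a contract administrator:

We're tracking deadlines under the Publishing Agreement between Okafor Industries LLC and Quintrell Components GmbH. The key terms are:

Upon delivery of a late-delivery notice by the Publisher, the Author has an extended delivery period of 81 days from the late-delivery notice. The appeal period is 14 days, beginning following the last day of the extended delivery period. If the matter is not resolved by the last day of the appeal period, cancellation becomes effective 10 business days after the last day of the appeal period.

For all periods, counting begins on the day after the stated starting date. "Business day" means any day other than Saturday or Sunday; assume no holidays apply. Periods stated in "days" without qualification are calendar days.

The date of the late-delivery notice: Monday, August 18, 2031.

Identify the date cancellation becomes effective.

Adding 81 calendar days to August 18, 2031 gives November 7, 2031, which is the last day of the extended delivery period.
Adding 14 calendar days to November 7, 2031 gives November 21, 2031, which is the last day of the appeal period.
From Friday, November 21, 2031, 10 business days (Nov 24, Nov 25, Nov 26, Nov 27, Nov 28, Dec 1, Dec 2, Dec 3, Dec 4, Dec 5, skipping weekends) brings us to Friday, December 5, 2031, which is the date cancellation becomes effective.

December 5, 2031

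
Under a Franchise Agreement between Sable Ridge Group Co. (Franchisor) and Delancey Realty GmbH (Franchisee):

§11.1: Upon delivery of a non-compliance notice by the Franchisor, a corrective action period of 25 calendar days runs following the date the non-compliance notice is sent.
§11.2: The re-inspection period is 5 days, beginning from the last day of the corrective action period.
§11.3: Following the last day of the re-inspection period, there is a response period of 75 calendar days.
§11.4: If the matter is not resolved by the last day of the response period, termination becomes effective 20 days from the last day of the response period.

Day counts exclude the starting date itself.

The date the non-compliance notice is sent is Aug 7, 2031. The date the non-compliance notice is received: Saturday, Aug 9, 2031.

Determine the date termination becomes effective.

The last day of the corrective action period: 25 calendar days after Aug 7, 2031 is Sep 1, 2031.
The last day of the re-inspection period: 5 calendar days after Sep 1, 2031 is Sep 6, 2031.
Adding 75 calendar days to Sep 6, 2031 gives Nov 20, 2031, which is the last day of the response period.
The date termination becomes effective: Nov 20, 2031 + 20 days = Dec 10, 2031.

Dec 10, 2031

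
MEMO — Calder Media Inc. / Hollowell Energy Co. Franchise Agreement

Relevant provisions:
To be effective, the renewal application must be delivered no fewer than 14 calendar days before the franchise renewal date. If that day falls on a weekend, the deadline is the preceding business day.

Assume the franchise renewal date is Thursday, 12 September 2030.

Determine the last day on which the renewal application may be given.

12 September 2030 minus 14 days is 29 August 2030. That is a Thursday, so no adjustment is needed.

29 August 2030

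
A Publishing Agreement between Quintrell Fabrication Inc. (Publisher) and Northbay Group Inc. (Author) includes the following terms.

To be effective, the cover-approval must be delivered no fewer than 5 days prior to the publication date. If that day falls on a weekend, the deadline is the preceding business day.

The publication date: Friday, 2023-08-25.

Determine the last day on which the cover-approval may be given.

2023-08-25 minus 5 days is 2023-08-20. That is a Sunday, so the deadline moves back to Friday, 2023-08-18.

2023-08-18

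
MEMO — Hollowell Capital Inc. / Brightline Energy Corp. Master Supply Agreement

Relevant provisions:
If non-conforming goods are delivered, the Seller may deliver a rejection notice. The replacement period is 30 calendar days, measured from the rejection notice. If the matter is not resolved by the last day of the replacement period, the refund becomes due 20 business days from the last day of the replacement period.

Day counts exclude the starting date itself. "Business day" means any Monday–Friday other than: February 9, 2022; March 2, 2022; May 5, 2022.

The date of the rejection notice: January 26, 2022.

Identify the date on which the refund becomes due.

Adding 30 calendar days to January 26, 2022 gives February 25, 2022, which is the last day of the replacement period.
The date on which the refund becomes due: 20 business days after Friday, February 25, 2022, skipping weekends and the listed holiday on Mar 2 — Feb 28, Mar 1, Mar 3, Mar 4, …, Mar 24, Mar 25, Mar 28 — lands on Monday, March 28, 2022.

March 28, 2022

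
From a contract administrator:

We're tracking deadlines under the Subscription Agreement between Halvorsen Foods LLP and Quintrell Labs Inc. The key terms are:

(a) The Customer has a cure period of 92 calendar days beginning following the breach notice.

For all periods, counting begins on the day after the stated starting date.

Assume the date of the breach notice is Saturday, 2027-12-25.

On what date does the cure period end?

The last day of the cure period: 2027-12-25 + 92 days = 2028-03-26.

2028-03-26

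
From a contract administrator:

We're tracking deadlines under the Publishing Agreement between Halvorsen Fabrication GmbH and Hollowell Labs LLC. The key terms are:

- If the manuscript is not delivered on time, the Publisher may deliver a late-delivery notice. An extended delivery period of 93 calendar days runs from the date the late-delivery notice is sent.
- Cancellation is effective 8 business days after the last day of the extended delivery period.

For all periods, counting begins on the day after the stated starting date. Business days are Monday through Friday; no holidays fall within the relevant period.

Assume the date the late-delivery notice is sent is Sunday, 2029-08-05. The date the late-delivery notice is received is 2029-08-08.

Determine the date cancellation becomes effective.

2029-11-16

The last day of the extended delivery period: 93 calendar days after 2029-08-05 is 2029-11-06.
The date cancellation becomes effective: 8 business days after Tuesday, 2029-11-06, skipping weekends — Nov 7, Nov 8, Nov 9, Nov 12, Nov 13, Nov 14, Nov 15, Nov 16 — lands on Friday, 2029-11-16.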